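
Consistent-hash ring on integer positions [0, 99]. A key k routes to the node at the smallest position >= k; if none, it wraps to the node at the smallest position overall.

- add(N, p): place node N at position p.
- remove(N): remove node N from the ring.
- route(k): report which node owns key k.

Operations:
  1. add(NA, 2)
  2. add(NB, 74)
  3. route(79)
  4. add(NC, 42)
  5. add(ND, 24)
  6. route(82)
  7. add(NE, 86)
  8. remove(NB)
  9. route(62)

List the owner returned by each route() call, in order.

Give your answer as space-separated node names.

Op 1: add NA@2 -> ring=[2:NA]
Op 2: add NB@74 -> ring=[2:NA,74:NB]
Op 3: route key 79: none >= 79, wrap to smallest pos 2 -> NA
Op 4: add NC@42 -> ring=[2:NA,42:NC,74:NB]
Op 5: add ND@24 -> ring=[2:NA,24:ND,42:NC,74:NB]
Op 6: route key 82: none >= 82, wrap to smallest pos 2 -> NA
Op 7: add NE@86 -> ring=[2:NA,24:ND,42:NC,74:NB,86:NE]
Op 8: remove NB -> ring=[2:NA,24:ND,42:NC,86:NE]
Op 9: route key 62: smallest pos >= 62 is 86 -> NE

Answer: NA NA NE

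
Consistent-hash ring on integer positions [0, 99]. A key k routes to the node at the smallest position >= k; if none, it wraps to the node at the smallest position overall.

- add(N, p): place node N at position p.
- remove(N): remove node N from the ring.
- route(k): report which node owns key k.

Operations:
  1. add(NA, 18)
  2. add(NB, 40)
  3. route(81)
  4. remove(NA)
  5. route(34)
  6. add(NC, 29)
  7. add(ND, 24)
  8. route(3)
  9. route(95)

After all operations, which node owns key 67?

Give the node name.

Answer: ND

Derivation:
Op 1: add NA@18 -> ring=[18:NA]
Op 2: add NB@40 -> ring=[18:NA,40:NB]
Op 3: route key 81: none >= 81, wrap to smallest pos 18 -> NA
Op 4: remove NA -> ring=[40:NB]
Op 5: route key 34: smallest pos >= 34 is 40 -> NB
Op 6: add NC@29 -> ring=[29:NC,40:NB]
Op 7: add ND@24 -> ring=[24:ND,29:NC,40:NB]
Op 8: route key 3: smallest pos >= 3 is 24 -> ND
Op 9: route key 95: none >= 95, wrap to smallest pos 24 -> ND
Final route key 67: none >= 67, wrap to smallest pos 24 -> ND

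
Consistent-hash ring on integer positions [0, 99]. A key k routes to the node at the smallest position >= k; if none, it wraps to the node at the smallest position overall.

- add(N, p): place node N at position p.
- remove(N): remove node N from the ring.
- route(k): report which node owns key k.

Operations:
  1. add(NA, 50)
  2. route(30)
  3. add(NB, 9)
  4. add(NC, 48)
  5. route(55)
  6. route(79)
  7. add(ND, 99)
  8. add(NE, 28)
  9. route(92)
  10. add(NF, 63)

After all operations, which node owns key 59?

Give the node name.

Op 1: add NA@50 -> ring=[50:NA]
Op 2: route key 30: smallest pos >= 30 is 50 -> NA
Op 3: add NB@9 -> ring=[9:NB,50:NA]
Op 4: add NC@48 -> ring=[9:NB,48:NC,50:NA]
Op 5: route key 55: none >= 55, wrap to smallest pos 9 -> NB
Op 6: route key 79: none >= 79, wrap to smallest pos 9 -> NB
Op 7: add ND@99 -> ring=[9:NB,48:NC,50:NA,99:ND]
Op 8: add NE@28 -> ring=[9:NB,28:NE,48:NC,50:NA,99:ND]
Op 9: route key 92: smallest pos >= 92 is 99 -> ND
Op 10: add NF@63 -> ring=[9:NB,28:NE,48:NC,50:NA,63:NF,99:ND]
Final route key 59: smallest pos >= 59 is 63 -> NF

Answer: NF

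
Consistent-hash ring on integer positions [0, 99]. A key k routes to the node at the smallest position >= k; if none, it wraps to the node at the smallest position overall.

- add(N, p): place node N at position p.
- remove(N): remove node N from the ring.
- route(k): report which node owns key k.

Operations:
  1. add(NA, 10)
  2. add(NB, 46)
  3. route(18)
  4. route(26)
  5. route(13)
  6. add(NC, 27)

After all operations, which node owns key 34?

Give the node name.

Answer: NB

Derivation:
Op 1: add NA@10 -> ring=[10:NA]
Op 2: add NB@46 -> ring=[10:NA,46:NB]
Op 3: route key 18: smallest pos >= 18 is 46 -> NB
Op 4: route key 26: smallest pos >= 26 is 46 -> NB
Op 5: route key 13: smallest pos >= 13 is 46 -> NB
Op 6: add NC@27 -> ring=[10:NA,27:NC,46:NB]
Final route key 34: smallest pos >= 34 is 46 -> NB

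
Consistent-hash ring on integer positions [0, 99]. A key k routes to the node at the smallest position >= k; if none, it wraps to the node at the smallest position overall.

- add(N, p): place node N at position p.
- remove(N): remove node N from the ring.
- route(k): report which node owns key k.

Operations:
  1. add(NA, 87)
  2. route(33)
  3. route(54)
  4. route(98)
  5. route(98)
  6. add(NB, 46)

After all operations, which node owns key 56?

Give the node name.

Op 1: add NA@87 -> ring=[87:NA]
Op 2: route key 33: smallest pos >= 33 is 87 -> NA
Op 3: route key 54: smallest pos >= 54 is 87 -> NA
Op 4: route key 98: none >= 98, wrap to smallest pos 87 -> NA
Op 5: route key 98: none >= 98, wrap to smallest pos 87 -> NA
Op 6: add NB@46 -> ring=[46:NB,87:NA]
Final route key 56: smallest pos >= 56 is 87 -> NA

Answer: NA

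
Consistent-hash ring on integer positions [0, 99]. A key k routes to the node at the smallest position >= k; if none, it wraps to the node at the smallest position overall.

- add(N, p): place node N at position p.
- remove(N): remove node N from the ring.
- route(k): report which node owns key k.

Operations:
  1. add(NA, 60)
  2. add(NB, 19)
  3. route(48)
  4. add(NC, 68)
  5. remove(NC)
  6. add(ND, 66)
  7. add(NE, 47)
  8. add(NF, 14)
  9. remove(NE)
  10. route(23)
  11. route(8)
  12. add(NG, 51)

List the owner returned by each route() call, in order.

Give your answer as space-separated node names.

Op 1: add NA@60 -> ring=[60:NA]
Op 2: add NB@19 -> ring=[19:NB,60:NA]
Op 3: route key 48: smallest pos >= 48 is 60 -> NA
Op 4: add NC@68 -> ring=[19:NB,60:NA,68:NC]
Op 5: remove NC -> ring=[19:NB,60:NA]
Op 6: add ND@66 -> ring=[19:NB,60:NA,66:ND]
Op 7: add NE@47 -> ring=[19:NB,47:NE,60:NA,66:ND]
Op 8: add NF@14 -> ring=[14:NF,19:NB,47:NE,60:NA,66:ND]
Op 9: remove NE -> ring=[14:NF,19:NB,60:NA,66:ND]
Op 10: route key 23: smallest pos >= 23 is 60 -> NA
Op 11: route key 8: smallest pos >= 8 is 14 -> NF
Op 12: add NG@51 -> ring=[14:NF,19:NB,51:NG,60:NA,66:ND]

Answer: NA NA NF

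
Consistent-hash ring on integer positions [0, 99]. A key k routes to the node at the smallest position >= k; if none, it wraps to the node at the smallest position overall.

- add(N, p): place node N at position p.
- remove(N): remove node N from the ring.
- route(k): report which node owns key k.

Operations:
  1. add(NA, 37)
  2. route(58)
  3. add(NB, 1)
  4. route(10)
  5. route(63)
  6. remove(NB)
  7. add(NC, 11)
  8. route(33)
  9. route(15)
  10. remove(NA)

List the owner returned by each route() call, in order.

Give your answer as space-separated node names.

Answer: NA NA NB NA NA

Derivation:
Op 1: add NA@37 -> ring=[37:NA]
Op 2: route key 58: none >= 58, wrap to smallest pos 37 -> NA
Op 3: add NB@1 -> ring=[1:NB,37:NA]
Op 4: route key 10: smallest pos >= 10 is 37 -> NA
Op 5: route key 63: none >= 63, wrap to smallest pos 1 -> NB
Op 6: remove NB -> ring=[37:NA]
Op 7: add NC@11 -> ring=[11:NC,37:NA]
Op 8: route key 33: smallest pos >= 33 is 37 -> NA
Op 9: route key 15: smallest pos >= 15 is 37 -> NA
Op 10: remove NA -> ring=[11:NC]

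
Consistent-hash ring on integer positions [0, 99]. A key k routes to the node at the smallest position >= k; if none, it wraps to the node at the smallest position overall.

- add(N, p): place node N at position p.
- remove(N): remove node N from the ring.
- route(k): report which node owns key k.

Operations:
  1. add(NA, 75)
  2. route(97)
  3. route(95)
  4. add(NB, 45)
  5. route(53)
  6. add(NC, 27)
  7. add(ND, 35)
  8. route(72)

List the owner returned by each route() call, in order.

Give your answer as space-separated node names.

Op 1: add NA@75 -> ring=[75:NA]
Op 2: route key 97: none >= 97, wrap to smallest pos 75 -> NA
Op 3: route key 95: none >= 95, wrap to smallest pos 75 -> NA
Op 4: add NB@45 -> ring=[45:NB,75:NA]
Op 5: route key 53: smallest pos >= 53 is 75 -> NA
Op 6: add NC@27 -> ring=[27:NC,45:NB,75:NA]
Op 7: add ND@35 -> ring=[27:NC,35:ND,45:NB,75:NA]
Op 8: route key 72: smallest pos >= 72 is 75 -> NA

Answer: NA NA NA NA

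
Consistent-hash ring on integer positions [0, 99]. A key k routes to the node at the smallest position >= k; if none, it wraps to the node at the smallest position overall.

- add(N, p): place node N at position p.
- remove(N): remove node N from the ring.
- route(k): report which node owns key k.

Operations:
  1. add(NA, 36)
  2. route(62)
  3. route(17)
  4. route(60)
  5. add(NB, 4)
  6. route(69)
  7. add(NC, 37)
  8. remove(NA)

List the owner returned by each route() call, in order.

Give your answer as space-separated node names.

Answer: NA NA NA NB

Derivation:
Op 1: add NA@36 -> ring=[36:NA]
Op 2: route key 62: none >= 62, wrap to smallest pos 36 -> NA
Op 3: route key 17: smallest pos >= 17 is 36 -> NA
Op 4: route key 60: none >= 60, wrap to smallest pos 36 -> NA
Op 5: add NB@4 -> ring=[4:NB,36:NA]
Op 6: route key 69: none >= 69, wrap to smallest pos 4 -> NB
Op 7: add NC@37 -> ring=[4:NB,36:NA,37:NC]
Op 8: remove NA -> ring=[4:NB,37:NC]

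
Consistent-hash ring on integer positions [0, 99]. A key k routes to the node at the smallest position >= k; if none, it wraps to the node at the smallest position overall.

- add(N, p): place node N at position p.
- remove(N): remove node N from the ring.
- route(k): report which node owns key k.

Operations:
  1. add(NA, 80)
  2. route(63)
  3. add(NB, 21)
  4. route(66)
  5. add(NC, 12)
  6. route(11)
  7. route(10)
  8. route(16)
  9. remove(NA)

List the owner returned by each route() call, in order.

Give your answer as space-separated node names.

Answer: NA NA NC NC NB

Derivation:
Op 1: add NA@80 -> ring=[80:NA]
Op 2: route key 63: smallest pos >= 63 is 80 -> NA
Op 3: add NB@21 -> ring=[21:NB,80:NA]
Op 4: route key 66: smallest pos >= 66 is 80 -> NA
Op 5: add NC@12 -> ring=[12:NC,21:NB,80:NA]
Op 6: route key 11: smallest pos >= 11 is 12 -> NC
Op 7: route key 10: smallest pos >= 10 is 12 -> NC
Op 8: route key 16: smallest pos >= 16 is 21 -> NB
Op 9: remove NA -> ring=[12:NC,21:NB]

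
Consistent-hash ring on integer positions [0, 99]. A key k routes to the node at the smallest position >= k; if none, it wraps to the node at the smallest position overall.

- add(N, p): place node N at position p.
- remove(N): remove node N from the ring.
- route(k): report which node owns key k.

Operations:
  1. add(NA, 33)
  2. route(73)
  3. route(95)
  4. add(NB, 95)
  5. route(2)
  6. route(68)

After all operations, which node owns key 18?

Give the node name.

Answer: NA

Derivation:
Op 1: add NA@33 -> ring=[33:NA]
Op 2: route key 73: none >= 73, wrap to smallest pos 33 -> NA
Op 3: route key 95: none >= 95, wrap to smallest pos 33 -> NA
Op 4: add NB@95 -> ring=[33:NA,95:NB]
Op 5: route key 2: smallest pos >= 2 is 33 -> NA
Op 6: route key 68: smallest pos >= 68 is 95 -> NB
Final route key 18: smallest pos >= 18 is 33 -> NA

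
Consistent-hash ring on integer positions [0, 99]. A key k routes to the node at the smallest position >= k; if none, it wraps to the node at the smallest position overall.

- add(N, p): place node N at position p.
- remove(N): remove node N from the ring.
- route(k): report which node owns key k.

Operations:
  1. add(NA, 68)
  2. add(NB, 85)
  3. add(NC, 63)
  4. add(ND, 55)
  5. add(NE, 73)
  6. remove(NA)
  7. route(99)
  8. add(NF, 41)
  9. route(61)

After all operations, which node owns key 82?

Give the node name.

Answer: NB

Derivation:
Op 1: add NA@68 -> ring=[68:NA]
Op 2: add NB@85 -> ring=[68:NA,85:NB]
Op 3: add NC@63 -> ring=[63:NC,68:NA,85:NB]
Op 4: add ND@55 -> ring=[55:ND,63:NC,68:NA,85:NB]
Op 5: add NE@73 -> ring=[55:ND,63:NC,68:NA,73:NE,85:NB]
Op 6: remove NA -> ring=[55:ND,63:NC,73:NE,85:NB]
Op 7: route key 99: none >= 99, wrap to smallest pos 55 -> ND
Op 8: add NF@41 -> ring=[41:NF,55:ND,63:NC,73:NE,85:NB]
Op 9: route key 61: smallest pos >= 61 is 63 -> NC
Final route key 82: smallest pos >= 82 is 85 -> NB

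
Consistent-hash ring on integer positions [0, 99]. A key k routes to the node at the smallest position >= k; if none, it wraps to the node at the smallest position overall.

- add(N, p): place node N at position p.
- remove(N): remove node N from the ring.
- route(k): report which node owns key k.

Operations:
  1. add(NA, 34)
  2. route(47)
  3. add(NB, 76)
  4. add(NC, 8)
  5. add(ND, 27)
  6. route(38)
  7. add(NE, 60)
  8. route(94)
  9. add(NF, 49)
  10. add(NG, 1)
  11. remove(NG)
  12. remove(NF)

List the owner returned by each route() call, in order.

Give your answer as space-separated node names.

Op 1: add NA@34 -> ring=[34:NA]
Op 2: route key 47: none >= 47, wrap to smallest pos 34 -> NA
Op 3: add NB@76 -> ring=[34:NA,76:NB]
Op 4: add NC@8 -> ring=[8:NC,34:NA,76:NB]
Op 5: add ND@27 -> ring=[8:NC,27:ND,34:NA,76:NB]
Op 6: route key 38: smallest pos >= 38 is 76 -> NB
Op 7: add NE@60 -> ring=[8:NC,27:ND,34:NA,60:NE,76:NB]
Op 8: route key 94: none >= 94, wrap to smallest pos 8 -> NC
Op 9: add NF@49 -> ring=[8:NC,27:ND,34:NA,49:NF,60:NE,76:NB]
Op 10: add NG@1 -> ring=[1:NG,8:NC,27:ND,34:NA,49:NF,60:NE,76:NB]
Op 11: remove NG -> ring=[8:NC,27:ND,34:NA,49:NF,60:NE,76:NB]
Op 12: remove NF -> ring=[8:NC,27:ND,34:NA,60:NE,76:NB]

Answer: NA NB NC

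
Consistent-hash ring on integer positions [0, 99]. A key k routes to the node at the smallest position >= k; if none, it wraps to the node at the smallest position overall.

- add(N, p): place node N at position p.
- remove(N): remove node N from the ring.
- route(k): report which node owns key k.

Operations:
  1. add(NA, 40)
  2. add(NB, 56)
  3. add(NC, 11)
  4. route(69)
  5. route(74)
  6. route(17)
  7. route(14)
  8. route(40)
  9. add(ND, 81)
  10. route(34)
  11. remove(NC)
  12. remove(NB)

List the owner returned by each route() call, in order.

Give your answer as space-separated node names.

Op 1: add NA@40 -> ring=[40:NA]
Op 2: add NB@56 -> ring=[40:NA,56:NB]
Op 3: add NC@11 -> ring=[11:NC,40:NA,56:NB]
Op 4: route key 69: none >= 69, wrap to smallest pos 11 -> NC
Op 5: route key 74: none >= 74, wrap to smallest pos 11 -> NC
Op 6: route key 17: smallest pos >= 17 is 40 -> NA
Op 7: route key 14: smallest pos >= 14 is 40 -> NA
Op 8: route key 40: smallest pos >= 40 is 40 -> NA
Op 9: add ND@81 -> ring=[11:NC,40:NA,56:NB,81:ND]
Op 10: route key 34: smallest pos >= 34 is 40 -> NA
Op 11: remove NC -> ring=[40:NA,56:NB,81:ND]
Op 12: remove NB -> ring=[40:NA,81:ND]

Answer: NC NC NA NA NA NA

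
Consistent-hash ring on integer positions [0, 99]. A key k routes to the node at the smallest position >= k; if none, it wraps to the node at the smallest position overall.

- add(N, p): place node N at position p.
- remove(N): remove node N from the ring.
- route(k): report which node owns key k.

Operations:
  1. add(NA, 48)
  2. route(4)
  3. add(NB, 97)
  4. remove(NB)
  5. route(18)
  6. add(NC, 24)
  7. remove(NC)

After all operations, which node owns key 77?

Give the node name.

Op 1: add NA@48 -> ring=[48:NA]
Op 2: route key 4: smallest pos >= 4 is 48 -> NA
Op 3: add NB@97 -> ring=[48:NA,97:NB]
Op 4: remove NB -> ring=[48:NA]
Op 5: route key 18: smallest pos >= 18 is 48 -> NA
Op 6: add NC@24 -> ring=[24:NC,48:NA]
Op 7: remove NC -> ring=[48:NA]
Final route key 77: none >= 77, wrap to smallest pos 48 -> NA

Answer: NA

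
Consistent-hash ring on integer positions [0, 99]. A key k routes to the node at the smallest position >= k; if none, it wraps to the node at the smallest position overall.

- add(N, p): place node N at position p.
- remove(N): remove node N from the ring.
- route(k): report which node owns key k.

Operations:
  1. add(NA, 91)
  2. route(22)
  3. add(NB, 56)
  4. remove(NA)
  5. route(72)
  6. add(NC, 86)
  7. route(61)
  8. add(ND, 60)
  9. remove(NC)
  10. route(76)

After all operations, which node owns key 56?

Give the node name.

Op 1: add NA@91 -> ring=[91:NA]
Op 2: route key 22: smallest pos >= 22 is 91 -> NA
Op 3: add NB@56 -> ring=[56:NB,91:NA]
Op 4: remove NA -> ring=[56:NB]
Op 5: route key 72: none >= 72, wrap to smallest pos 56 -> NB
Op 6: add NC@86 -> ring=[56:NB,86:NC]
Op 7: route key 61: smallest pos >= 61 is 86 -> NC
Op 8: add ND@60 -> ring=[56:NB,60:ND,86:NC]
Op 9: remove NC -> ring=[56:NB,60:ND]
Op 10: route key 76: none >= 76, wrap to smallest pos 56 -> NB
Final route key 56: smallest pos >= 56 is 56 -> NB

Answer: NB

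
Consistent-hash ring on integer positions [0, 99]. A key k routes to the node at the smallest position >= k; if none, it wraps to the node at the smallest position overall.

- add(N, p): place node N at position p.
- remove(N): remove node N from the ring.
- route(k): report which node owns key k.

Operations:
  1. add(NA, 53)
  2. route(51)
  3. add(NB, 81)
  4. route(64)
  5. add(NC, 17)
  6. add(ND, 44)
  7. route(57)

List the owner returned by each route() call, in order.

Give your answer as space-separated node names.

Op 1: add NA@53 -> ring=[53:NA]
Op 2: route key 51: smallest pos >= 51 is 53 -> NA
Op 3: add NB@81 -> ring=[53:NA,81:NB]
Op 4: route key 64: smallest pos >= 64 is 81 -> NB
Op 5: add NC@17 -> ring=[17:NC,53:NA,81:NB]
Op 6: add ND@44 -> ring=[17:NC,44:ND,53:NA,81:NB]
Op 7: route key 57: smallest pos >= 57 is 81 -> NB

Answer: NA NB NB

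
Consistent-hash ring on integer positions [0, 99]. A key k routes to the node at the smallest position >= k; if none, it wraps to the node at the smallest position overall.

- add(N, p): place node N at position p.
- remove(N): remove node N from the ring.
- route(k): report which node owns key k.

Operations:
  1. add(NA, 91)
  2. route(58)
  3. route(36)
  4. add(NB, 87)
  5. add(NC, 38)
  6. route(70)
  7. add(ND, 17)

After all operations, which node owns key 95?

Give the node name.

Answer: ND

Derivation:
Op 1: add NA@91 -> ring=[91:NA]
Op 2: route key 58: smallest pos >= 58 is 91 -> NA
Op 3: route key 36: smallest pos >= 36 is 91 -> NA
Op 4: add NB@87 -> ring=[87:NB,91:NA]
Op 5: add NC@38 -> ring=[38:NC,87:NB,91:NA]
Op 6: route key 70: smallest pos >= 70 is 87 -> NB
Op 7: add ND@17 -> ring=[17:ND,38:NC,87:NB,91:NA]
Final route key 95: none >= 95, wrap to smallest pos 17 -> ND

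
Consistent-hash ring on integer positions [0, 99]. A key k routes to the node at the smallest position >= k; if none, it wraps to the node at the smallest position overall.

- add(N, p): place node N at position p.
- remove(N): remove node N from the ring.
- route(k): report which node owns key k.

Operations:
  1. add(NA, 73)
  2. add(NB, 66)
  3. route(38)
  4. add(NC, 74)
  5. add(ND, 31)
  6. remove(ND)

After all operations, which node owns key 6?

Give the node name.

Op 1: add NA@73 -> ring=[73:NA]
Op 2: add NB@66 -> ring=[66:NB,73:NA]
Op 3: route key 38: smallest pos >= 38 is 66 -> NB
Op 4: add NC@74 -> ring=[66:NB,73:NA,74:NC]
Op 5: add ND@31 -> ring=[31:ND,66:NB,73:NA,74:NC]
Op 6: remove ND -> ring=[66:NB,73:NA,74:NC]
Final route key 6: smallest pos >= 6 is 66 -> NB

Answer: NB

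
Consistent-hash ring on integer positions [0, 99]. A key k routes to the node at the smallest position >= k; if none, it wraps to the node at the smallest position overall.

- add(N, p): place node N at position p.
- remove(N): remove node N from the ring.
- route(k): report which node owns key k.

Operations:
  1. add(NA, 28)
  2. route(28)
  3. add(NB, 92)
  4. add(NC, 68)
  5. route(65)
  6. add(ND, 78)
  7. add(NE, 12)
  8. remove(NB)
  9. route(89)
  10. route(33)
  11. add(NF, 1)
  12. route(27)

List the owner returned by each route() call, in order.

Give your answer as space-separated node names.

Op 1: add NA@28 -> ring=[28:NA]
Op 2: route key 28: smallest pos >= 28 is 28 -> NA
Op 3: add NB@92 -> ring=[28:NA,92:NB]
Op 4: add NC@68 -> ring=[28:NA,68:NC,92:NB]
Op 5: route key 65: smallest pos >= 65 is 68 -> NC
Op 6: add ND@78 -> ring=[28:NA,68:NC,78:ND,92:NB]
Op 7: add NE@12 -> ring=[12:NE,28:NA,68:NC,78:ND,92:NB]
Op 8: remove NB -> ring=[12:NE,28:NA,68:NC,78:ND]
Op 9: route key 89: none >= 89, wrap to smallest pos 12 -> NE
Op 10: route key 33: smallest pos >= 33 is 68 -> NC
Op 11: add NF@1 -> ring=[1:NF,12:NE,28:NA,68:NC,78:ND]
Op 12: route key 27: smallest pos >= 27 is 28 -> NA

Answer: NA NC NE NC NA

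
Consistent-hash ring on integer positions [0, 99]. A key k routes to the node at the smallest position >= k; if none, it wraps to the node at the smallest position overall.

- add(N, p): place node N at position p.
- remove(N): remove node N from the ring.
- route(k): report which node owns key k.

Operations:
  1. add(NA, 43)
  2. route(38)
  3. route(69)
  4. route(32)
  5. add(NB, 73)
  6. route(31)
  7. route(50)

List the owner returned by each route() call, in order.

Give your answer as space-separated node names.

Answer: NA NA NA NA NB

Derivation:
Op 1: add NA@43 -> ring=[43:NA]
Op 2: route key 38: smallest pos >= 38 is 43 -> NA
Op 3: route key 69: none >= 69, wrap to smallest pos 43 -> NA
Op 4: route key 32: smallest pos >= 32 is 43 -> NA
Op 5: add NB@73 -> ring=[43:NA,73:NB]
Op 6: route key 31: smallest pos >= 31 is 43 -> NA
Op 7: route key 50: smallest pos >= 50 is 73 -> NB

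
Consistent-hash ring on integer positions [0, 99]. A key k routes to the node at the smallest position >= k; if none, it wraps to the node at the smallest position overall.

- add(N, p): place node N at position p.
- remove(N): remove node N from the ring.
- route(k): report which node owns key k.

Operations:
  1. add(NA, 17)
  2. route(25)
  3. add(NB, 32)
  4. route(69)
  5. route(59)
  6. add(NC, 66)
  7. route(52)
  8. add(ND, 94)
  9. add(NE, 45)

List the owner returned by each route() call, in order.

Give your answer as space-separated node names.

Answer: NA NA NA NC

Derivation:
Op 1: add NA@17 -> ring=[17:NA]
Op 2: route key 25: none >= 25, wrap to smallest pos 17 -> NA
Op 3: add NB@32 -> ring=[17:NA,32:NB]
Op 4: route key 69: none >= 69, wrap to smallest pos 17 -> NA
Op 5: route key 59: none >= 59, wrap to smallest pos 17 -> NA
Op 6: add NC@66 -> ring=[17:NA,32:NB,66:NC]
Op 7: route key 52: smallest pos >= 52 is 66 -> NC
Op 8: add ND@94 -> ring=[17:NA,32:NB,66:NC,94:ND]
Op 9: add NE@45 -> ring=[17:NA,32:NB,45:NE,66:NC,94:ND]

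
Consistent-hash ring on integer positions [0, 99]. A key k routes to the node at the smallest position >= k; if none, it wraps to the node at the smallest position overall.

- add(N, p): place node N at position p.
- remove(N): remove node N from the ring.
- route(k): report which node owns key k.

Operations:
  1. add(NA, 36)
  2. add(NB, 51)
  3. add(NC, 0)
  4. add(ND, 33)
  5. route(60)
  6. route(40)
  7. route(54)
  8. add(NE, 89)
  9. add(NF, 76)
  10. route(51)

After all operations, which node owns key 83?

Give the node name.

Answer: NE

Derivation:
Op 1: add NA@36 -> ring=[36:NA]
Op 2: add NB@51 -> ring=[36:NA,51:NB]
Op 3: add NC@0 -> ring=[0:NC,36:NA,51:NB]
Op 4: add ND@33 -> ring=[0:NC,33:ND,36:NA,51:NB]
Op 5: route key 60: none >= 60, wrap to smallest pos 0 -> NC
Op 6: route key 40: smallest pos >= 40 is 51 -> NB
Op 7: route key 54: none >= 54, wrap to smallest pos 0 -> NC
Op 8: add NE@89 -> ring=[0:NC,33:ND,36:NA,51:NB,89:NE]
Op 9: add NF@76 -> ring=[0:NC,33:ND,36:NA,51:NB,76:NF,89:NE]
Op 10: route key 51: smallest pos >= 51 is 51 -> NB
Final route key 83: smallest pos >= 83 is 89 -> NE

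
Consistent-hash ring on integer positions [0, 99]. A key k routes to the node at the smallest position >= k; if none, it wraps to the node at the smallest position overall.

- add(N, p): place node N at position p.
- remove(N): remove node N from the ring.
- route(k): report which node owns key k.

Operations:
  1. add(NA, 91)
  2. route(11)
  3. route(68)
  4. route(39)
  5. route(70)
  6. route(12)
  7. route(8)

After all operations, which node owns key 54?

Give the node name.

Answer: NA

Derivation:
Op 1: add NA@91 -> ring=[91:NA]
Op 2: route key 11: smallest pos >= 11 is 91 -> NA
Op 3: route key 68: smallest pos >= 68 is 91 -> NA
Op 4: route key 39: smallest pos >= 39 is 91 -> NA
Op 5: route key 70: smallest pos >= 70 is 91 -> NA
Op 6: route key 12: smallest pos >= 12 is 91 -> NA
Op 7: route key 8: smallest pos >= 8 is 91 -> NA
Final route key 54: smallest pos >= 54 is 91 -> NA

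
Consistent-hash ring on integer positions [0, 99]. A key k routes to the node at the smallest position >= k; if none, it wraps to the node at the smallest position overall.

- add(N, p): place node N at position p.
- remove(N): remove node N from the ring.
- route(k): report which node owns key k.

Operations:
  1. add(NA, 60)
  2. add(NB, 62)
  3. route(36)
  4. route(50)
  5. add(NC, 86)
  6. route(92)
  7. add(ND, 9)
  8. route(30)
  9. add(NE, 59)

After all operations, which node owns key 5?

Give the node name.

Op 1: add NA@60 -> ring=[60:NA]
Op 2: add NB@62 -> ring=[60:NA,62:NB]
Op 3: route key 36: smallest pos >= 36 is 60 -> NA
Op 4: route key 50: smallest pos >= 50 is 60 -> NA
Op 5: add NC@86 -> ring=[60:NA,62:NB,86:NC]
Op 6: route key 92: none >= 92, wrap to smallest pos 60 -> NA
Op 7: add ND@9 -> ring=[9:ND,60:NA,62:NB,86:NC]
Op 8: route key 30: smallest pos >= 30 is 60 -> NA
Op 9: add NE@59 -> ring=[9:ND,59:NE,60:NA,62:NB,86:NC]
Final route key 5: smallest pos >= 5 is 9 -> ND

Answer: ND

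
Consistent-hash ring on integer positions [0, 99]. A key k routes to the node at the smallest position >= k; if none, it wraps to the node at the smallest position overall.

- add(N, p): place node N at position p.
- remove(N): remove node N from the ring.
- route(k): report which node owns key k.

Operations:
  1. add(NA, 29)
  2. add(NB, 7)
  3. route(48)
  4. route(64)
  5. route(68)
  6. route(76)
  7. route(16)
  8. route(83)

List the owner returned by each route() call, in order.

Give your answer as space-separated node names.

Answer: NB NB NB NB NA NB

Derivation:
Op 1: add NA@29 -> ring=[29:NA]
Op 2: add NB@7 -> ring=[7:NB,29:NA]
Op 3: route key 48: none >= 48, wrap to smallest pos 7 -> NB
Op 4: route key 64: none >= 64, wrap to smallest pos 7 -> NB
Op 5: route key 68: none >= 68, wrap to smallest pos 7 -> NB
Op 6: route key 76: none >= 76, wrap to smallest pos 7 -> NB
Op 7: route key 16: smallest pos >= 16 is 29 -> NA
Op 8: route key 83: none >= 83, wrap to smallest pos 7 -> NB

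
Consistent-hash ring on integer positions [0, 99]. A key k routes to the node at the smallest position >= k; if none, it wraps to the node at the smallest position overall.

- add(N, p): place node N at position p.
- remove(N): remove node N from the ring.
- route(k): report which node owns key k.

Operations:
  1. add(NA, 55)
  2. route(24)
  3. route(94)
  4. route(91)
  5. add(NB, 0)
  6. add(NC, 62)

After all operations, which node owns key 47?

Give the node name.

Op 1: add NA@55 -> ring=[55:NA]
Op 2: route key 24: smallest pos >= 24 is 55 -> NA
Op 3: route key 94: none >= 94, wrap to smallest pos 55 -> NA
Op 4: route key 91: none >= 91, wrap to smallest pos 55 -> NA
Op 5: add NB@0 -> ring=[0:NB,55:NA]
Op 6: add NC@62 -> ring=[0:NB,55:NA,62:NC]
Final route key 47: smallest pos >= 47 is 55 -> NA

Answer: NA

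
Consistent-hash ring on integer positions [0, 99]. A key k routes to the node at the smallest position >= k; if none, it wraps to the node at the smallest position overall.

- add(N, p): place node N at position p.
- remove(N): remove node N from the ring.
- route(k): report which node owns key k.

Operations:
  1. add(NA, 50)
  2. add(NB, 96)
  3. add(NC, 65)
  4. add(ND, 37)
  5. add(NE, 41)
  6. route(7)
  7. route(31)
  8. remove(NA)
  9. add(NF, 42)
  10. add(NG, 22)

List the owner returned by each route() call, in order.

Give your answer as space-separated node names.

Op 1: add NA@50 -> ring=[50:NA]
Op 2: add NB@96 -> ring=[50:NA,96:NB]
Op 3: add NC@65 -> ring=[50:NA,65:NC,96:NB]
Op 4: add ND@37 -> ring=[37:ND,50:NA,65:NC,96:NB]
Op 5: add NE@41 -> ring=[37:ND,41:NE,50:NA,65:NC,96:NB]
Op 6: route key 7: smallest pos >= 7 is 37 -> ND
Op 7: route key 31: smallest pos >= 31 is 37 -> ND
Op 8: remove NA -> ring=[37:ND,41:NE,65:NC,96:NB]
Op 9: add NF@42 -> ring=[37:ND,41:NE,42:NF,65:NC,96:NB]
Op 10: add NG@22 -> ring=[22:NG,37:ND,41:NE,42:NF,65:NC,96:NB]

Answer: ND ND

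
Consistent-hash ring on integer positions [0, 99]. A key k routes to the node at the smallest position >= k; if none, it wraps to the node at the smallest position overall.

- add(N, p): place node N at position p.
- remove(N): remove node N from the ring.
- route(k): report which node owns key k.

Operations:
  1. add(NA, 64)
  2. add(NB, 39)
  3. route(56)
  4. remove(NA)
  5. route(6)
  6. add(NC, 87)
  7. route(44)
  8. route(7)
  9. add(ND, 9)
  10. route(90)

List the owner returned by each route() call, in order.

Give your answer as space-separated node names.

Op 1: add NA@64 -> ring=[64:NA]
Op 2: add NB@39 -> ring=[39:NB,64:NA]
Op 3: route key 56: smallest pos >= 56 is 64 -> NA
Op 4: remove NA -> ring=[39:NB]
Op 5: route key 6: smallest pos >= 6 is 39 -> NB
Op 6: add NC@87 -> ring=[39:NB,87:NC]
Op 7: route key 44: smallest pos >= 44 is 87 -> NC
Op 8: route key 7: smallest pos >= 7 is 39 -> NB
Op 9: add ND@9 -> ring=[9:ND,39:NB,87:NC]
Op 10: route key 90: none >= 90, wrap to smallest pos 9 -> ND

Answer: NA NB NC NB ND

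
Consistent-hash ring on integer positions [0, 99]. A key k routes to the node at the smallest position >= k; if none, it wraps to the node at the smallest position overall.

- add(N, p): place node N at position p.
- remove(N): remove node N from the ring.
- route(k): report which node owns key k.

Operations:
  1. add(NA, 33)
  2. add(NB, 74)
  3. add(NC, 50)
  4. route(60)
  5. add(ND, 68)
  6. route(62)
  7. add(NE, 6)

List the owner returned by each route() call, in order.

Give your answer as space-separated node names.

Op 1: add NA@33 -> ring=[33:NA]
Op 2: add NB@74 -> ring=[33:NA,74:NB]
Op 3: add NC@50 -> ring=[33:NA,50:NC,74:NB]
Op 4: route key 60: smallest pos >= 60 is 74 -> NB
Op 5: add ND@68 -> ring=[33:NA,50:NC,68:ND,74:NB]
Op 6: route key 62: smallest pos >= 62 is 68 -> ND
Op 7: add NE@6 -> ring=[6:NE,33:NA,50:NC,68:ND,74:NB]

Answer: NB ND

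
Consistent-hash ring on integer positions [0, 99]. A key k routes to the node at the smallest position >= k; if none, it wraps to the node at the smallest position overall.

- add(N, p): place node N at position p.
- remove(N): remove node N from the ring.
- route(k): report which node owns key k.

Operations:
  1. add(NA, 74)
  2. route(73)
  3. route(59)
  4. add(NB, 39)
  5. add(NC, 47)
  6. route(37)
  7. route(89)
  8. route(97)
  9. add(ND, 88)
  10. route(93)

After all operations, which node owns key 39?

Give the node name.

Answer: NB

Derivation:
Op 1: add NA@74 -> ring=[74:NA]
Op 2: route key 73: smallest pos >= 73 is 74 -> NA
Op 3: route key 59: smallest pos >= 59 is 74 -> NA
Op 4: add NB@39 -> ring=[39:NB,74:NA]
Op 5: add NC@47 -> ring=[39:NB,47:NC,74:NA]
Op 6: route key 37: smallest pos >= 37 is 39 -> NB
Op 7: route key 89: none >= 89, wrap to smallest pos 39 -> NB
Op 8: route key 97: none >= 97, wrap to smallest pos 39 -> NB
Op 9: add ND@88 -> ring=[39:NB,47:NC,74:NA,88:ND]
Op 10: route key 93: none >= 93, wrap to smallest pos 39 -> NB
Final route key 39: smallest pos >= 39 is 39 -> NB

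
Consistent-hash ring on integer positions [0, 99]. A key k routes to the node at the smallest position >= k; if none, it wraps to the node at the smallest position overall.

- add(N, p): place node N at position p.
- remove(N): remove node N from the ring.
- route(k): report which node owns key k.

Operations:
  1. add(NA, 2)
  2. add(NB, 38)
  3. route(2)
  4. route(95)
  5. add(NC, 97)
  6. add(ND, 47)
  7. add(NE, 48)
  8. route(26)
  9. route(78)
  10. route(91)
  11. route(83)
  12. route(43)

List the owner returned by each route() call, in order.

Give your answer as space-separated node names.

Answer: NA NA NB NC NC NC ND

Derivation:
Op 1: add NA@2 -> ring=[2:NA]
Op 2: add NB@38 -> ring=[2:NA,38:NB]
Op 3: route key 2: smallest pos >= 2 is 2 -> NA
Op 4: route key 95: none >= 95, wrap to smallest pos 2 -> NA
Op 5: add NC@97 -> ring=[2:NA,38:NB,97:NC]
Op 6: add ND@47 -> ring=[2:NA,38:NB,47:ND,97:NC]
Op 7: add NE@48 -> ring=[2:NA,38:NB,47:ND,48:NE,97:NC]
Op 8: route key 26: smallest pos >= 26 is 38 -> NB
Op 9: route key 78: smallest pos >= 78 is 97 -> NC
Op 10: route key 91: smallest pos >= 91 is 97 -> NC
Op 11: route key 83: smallest pos >= 83 is 97 -> NC
Op 12: route key 43: smallest pos >= 43 is 47 -> ND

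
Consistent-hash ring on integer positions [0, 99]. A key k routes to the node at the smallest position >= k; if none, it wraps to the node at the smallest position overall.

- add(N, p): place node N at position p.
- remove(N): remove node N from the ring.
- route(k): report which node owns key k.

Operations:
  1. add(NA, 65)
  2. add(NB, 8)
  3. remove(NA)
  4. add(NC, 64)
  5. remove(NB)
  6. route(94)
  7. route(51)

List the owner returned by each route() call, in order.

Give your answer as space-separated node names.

Answer: NC NC

Derivation:
Op 1: add NA@65 -> ring=[65:NA]
Op 2: add NB@8 -> ring=[8:NB,65:NA]
Op 3: remove NA -> ring=[8:NB]
Op 4: add NC@64 -> ring=[8:NB,64:NC]
Op 5: remove NB -> ring=[64:NC]
Op 6: route key 94: none >= 94, wrap to smallest pos 64 -> NC
Op 7: route key 51: smallest pos >= 51 is 64 -> NC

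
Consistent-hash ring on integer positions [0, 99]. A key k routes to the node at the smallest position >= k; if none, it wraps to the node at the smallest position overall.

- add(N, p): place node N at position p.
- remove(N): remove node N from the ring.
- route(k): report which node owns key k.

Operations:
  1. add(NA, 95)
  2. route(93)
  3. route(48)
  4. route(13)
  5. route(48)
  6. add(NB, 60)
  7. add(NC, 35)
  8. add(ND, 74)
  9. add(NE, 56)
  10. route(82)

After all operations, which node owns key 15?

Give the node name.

Op 1: add NA@95 -> ring=[95:NA]
Op 2: route key 93: smallest pos >= 93 is 95 -> NA
Op 3: route key 48: smallest pos >= 48 is 95 -> NA
Op 4: route key 13: smallest pos >= 13 is 95 -> NA
Op 5: route key 48: smallest pos >= 48 is 95 -> NA
Op 6: add NB@60 -> ring=[60:NB,95:NA]
Op 7: add NC@35 -> ring=[35:NC,60:NB,95:NA]
Op 8: add ND@74 -> ring=[35:NC,60:NB,74:ND,95:NA]
Op 9: add NE@56 -> ring=[35:NC,56:NE,60:NB,74:ND,95:NA]
Op 10: route key 82: smallest pos >= 82 is 95 -> NA
Final route key 15: smallest pos >= 15 is 35 -> NC

Answer: NC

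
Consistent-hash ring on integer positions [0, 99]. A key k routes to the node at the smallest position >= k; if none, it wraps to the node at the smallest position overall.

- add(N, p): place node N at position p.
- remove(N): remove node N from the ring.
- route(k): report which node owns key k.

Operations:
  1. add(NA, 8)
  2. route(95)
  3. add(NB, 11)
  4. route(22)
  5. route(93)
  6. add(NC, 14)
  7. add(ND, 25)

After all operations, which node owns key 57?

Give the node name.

Op 1: add NA@8 -> ring=[8:NA]
Op 2: route key 95: none >= 95, wrap to smallest pos 8 -> NA
Op 3: add NB@11 -> ring=[8:NA,11:NB]
Op 4: route key 22: none >= 22, wrap to smallest pos 8 -> NA
Op 5: route key 93: none >= 93, wrap to smallest pos 8 -> NA
Op 6: add NC@14 -> ring=[8:NA,11:NB,14:NC]
Op 7: add ND@25 -> ring=[8:NA,11:NB,14:NC,25:ND]
Final route key 57: none >= 57, wrap to smallest pos 8 -> NA

Answer: NA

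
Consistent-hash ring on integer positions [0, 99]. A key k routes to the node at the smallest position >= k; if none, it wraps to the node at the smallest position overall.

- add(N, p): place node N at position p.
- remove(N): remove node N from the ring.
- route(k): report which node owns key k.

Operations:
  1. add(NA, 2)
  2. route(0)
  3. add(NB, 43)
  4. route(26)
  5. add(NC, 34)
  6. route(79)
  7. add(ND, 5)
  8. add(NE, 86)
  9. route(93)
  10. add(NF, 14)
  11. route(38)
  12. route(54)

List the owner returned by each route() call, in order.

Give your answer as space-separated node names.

Answer: NA NB NA NA NB NE

Derivation:
Op 1: add NA@2 -> ring=[2:NA]
Op 2: route key 0: smallest pos >= 0 is 2 -> NA
Op 3: add NB@43 -> ring=[2:NA,43:NB]
Op 4: route key 26: smallest pos >= 26 is 43 -> NB
Op 5: add NC@34 -> ring=[2:NA,34:NC,43:NB]
Op 6: route key 79: none >= 79, wrap to smallest pos 2 -> NA
Op 7: add ND@5 -> ring=[2:NA,5:ND,34:NC,43:NB]
Op 8: add NE@86 -> ring=[2:NA,5:ND,34:NC,43:NB,86:NE]
Op 9: route key 93: none >= 93, wrap to smallest pos 2 -> NA
Op 10: add NF@14 -> ring=[2:NA,5:ND,14:NF,34:NC,43:NB,86:NE]
Op 11: route key 38: smallest pos >= 38 is 43 -> NB
Op 12: route key 54: smallest pos >= 54 is 86 -> NE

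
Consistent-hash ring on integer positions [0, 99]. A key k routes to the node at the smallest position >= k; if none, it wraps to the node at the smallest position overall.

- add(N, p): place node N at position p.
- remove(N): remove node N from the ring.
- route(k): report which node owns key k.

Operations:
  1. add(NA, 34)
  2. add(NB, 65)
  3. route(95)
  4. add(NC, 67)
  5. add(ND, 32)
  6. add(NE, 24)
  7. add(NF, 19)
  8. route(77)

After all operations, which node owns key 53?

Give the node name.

Op 1: add NA@34 -> ring=[34:NA]
Op 2: add NB@65 -> ring=[34:NA,65:NB]
Op 3: route key 95: none >= 95, wrap to smallest pos 34 -> NA
Op 4: add NC@67 -> ring=[34:NA,65:NB,67:NC]
Op 5: add ND@32 -> ring=[32:ND,34:NA,65:NB,67:NC]
Op 6: add NE@24 -> ring=[24:NE,32:ND,34:NA,65:NB,67:NC]
Op 7: add NF@19 -> ring=[19:NF,24:NE,32:ND,34:NA,65:NB,67:NC]
Op 8: route key 77: none >= 77, wrap to smallest pos 19 -> NF
Final route key 53: smallest pos >= 53 is 65 -> NB

Answer: NB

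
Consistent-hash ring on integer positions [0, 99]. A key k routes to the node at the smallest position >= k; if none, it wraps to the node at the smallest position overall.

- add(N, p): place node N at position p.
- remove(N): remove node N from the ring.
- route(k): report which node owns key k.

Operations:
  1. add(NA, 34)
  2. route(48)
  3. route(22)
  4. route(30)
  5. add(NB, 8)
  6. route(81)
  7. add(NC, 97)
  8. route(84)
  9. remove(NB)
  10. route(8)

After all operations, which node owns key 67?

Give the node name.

Op 1: add NA@34 -> ring=[34:NA]
Op 2: route key 48: none >= 48, wrap to smallest pos 34 -> NA
Op 3: route key 22: smallest pos >= 22 is 34 -> NA
Op 4: route key 30: smallest pos >= 30 is 34 -> NA
Op 5: add NB@8 -> ring=[8:NB,34:NA]
Op 6: route key 81: none >= 81, wrap to smallest pos 8 -> NB
Op 7: add NC@97 -> ring=[8:NB,34:NA,97:NC]
Op 8: route key 84: smallest pos >= 84 is 97 -> NC
Op 9: remove NB -> ring=[34:NA,97:NC]
Op 10: route key 8: smallest pos >= 8 is 34 -> NA
Final route key 67: smallest pos >= 67 is 97 -> NC

Answer: NC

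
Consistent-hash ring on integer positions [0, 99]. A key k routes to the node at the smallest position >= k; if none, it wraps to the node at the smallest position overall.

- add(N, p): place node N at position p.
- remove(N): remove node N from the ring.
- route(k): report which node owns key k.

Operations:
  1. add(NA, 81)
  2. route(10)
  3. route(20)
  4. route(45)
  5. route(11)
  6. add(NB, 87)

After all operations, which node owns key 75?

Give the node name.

Answer: NA

Derivation:
Op 1: add NA@81 -> ring=[81:NA]
Op 2: route key 10: smallest pos >= 10 is 81 -> NA
Op 3: route key 20: smallest pos >= 20 is 81 -> NA
Op 4: route key 45: smallest pos >= 45 is 81 -> NA
Op 5: route key 11: smallest pos >= 11 is 81 -> NA
Op 6: add NB@87 -> ring=[81:NA,87:NB]
Final route key 75: smallest pos >= 75 is 81 -> NA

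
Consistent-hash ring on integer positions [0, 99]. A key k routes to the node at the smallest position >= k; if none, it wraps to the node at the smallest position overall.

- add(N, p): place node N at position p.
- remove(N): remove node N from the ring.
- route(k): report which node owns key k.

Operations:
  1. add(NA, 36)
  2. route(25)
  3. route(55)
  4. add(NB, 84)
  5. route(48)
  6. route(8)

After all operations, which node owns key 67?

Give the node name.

Answer: NB

Derivation:
Op 1: add NA@36 -> ring=[36:NA]
Op 2: route key 25: smallest pos >= 25 is 36 -> NA
Op 3: route key 55: none >= 55, wrap to smallest pos 36 -> NA
Op 4: add NB@84 -> ring=[36:NA,84:NB]
Op 5: route key 48: smallest pos >= 48 is 84 -> NB
Op 6: route key 8: smallest pos >= 8 is 36 -> NA
Final route key 67: smallest pos >= 67 is 84 -> NB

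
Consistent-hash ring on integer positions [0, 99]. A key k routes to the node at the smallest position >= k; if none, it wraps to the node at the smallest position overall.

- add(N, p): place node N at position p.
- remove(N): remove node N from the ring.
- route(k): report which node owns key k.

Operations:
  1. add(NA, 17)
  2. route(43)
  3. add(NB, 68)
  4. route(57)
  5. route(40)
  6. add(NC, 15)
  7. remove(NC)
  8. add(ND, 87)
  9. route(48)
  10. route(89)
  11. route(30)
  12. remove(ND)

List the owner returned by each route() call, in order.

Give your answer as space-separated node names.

Answer: NA NB NB NB NA NB

Derivation:
Op 1: add NA@17 -> ring=[17:NA]
Op 2: route key 43: none >= 43, wrap to smallest pos 17 -> NA
Op 3: add NB@68 -> ring=[17:NA,68:NB]
Op 4: route key 57: smallest pos >= 57 is 68 -> NB
Op 5: route key 40: smallest pos >= 40 is 68 -> NB
Op 6: add NC@15 -> ring=[15:NC,17:NA,68:NB]
Op 7: remove NC -> ring=[17:NA,68:NB]
Op 8: add ND@87 -> ring=[17:NA,68:NB,87:ND]
Op 9: route key 48: smallest pos >= 48 is 68 -> NB
Op 10: route key 89: none >= 89, wrap to smallest pos 17 -> NA
Op 11: route key 30: smallest pos >= 30 is 68 -> NB
Op 12: remove ND -> ring=[17:NA,68:NB]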